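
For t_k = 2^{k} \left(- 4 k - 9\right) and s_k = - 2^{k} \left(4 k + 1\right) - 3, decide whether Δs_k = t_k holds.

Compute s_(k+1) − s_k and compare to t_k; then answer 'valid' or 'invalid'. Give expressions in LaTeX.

s_(k+1) = -2*2**k*(4*k + 5) - 3
s_(k+1) − s_k = 2**k*(-4*k - 9)
(s_(k+1) − s_k) − t_k = 0

Valid: the claim telescopes to t_k.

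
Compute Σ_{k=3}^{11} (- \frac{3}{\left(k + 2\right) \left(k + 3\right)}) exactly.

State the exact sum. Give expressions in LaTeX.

Ratio r(k) = (k + 2)/(k + 4).
Normal form (A,B,C) = (k + 2, k + 4, 1).
f must satisfy (k + 2)·f(k+1) − (k + 3)·f(k) = 1.
From deg A=1, deg B=1, deg C=0: d=1.
Match coefficients ⇒ f(k) = k/2.
Get s_k = R·t_k = -3*k/(2*k + 4) with R(k) = B(k−1)f(k)/C(k) = k*(k + 3)/2.
Δs = -3/(k**2 + 5*k + 6), as required.
Telescoping: Σ = s_(12) − s_(3) = -9/7 − (-9/10) = -27/70.

Σ = -27/70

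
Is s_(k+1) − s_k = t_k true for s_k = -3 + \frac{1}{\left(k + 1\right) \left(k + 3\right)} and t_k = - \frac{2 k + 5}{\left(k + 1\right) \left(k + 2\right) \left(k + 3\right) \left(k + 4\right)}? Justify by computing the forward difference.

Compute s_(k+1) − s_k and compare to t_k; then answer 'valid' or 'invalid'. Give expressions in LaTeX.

valid (s_(k+1) − s_k reduces to t_k)

s_(k+1) = -3 + 1/((k + 2)*(k + 4))
s_(k+1) − s_k = (-2*k - 5)/(k**4 + 10*k**3 + 35*k**2 + 50*k + 24)
(s_(k+1) − s_k) − t_k = 0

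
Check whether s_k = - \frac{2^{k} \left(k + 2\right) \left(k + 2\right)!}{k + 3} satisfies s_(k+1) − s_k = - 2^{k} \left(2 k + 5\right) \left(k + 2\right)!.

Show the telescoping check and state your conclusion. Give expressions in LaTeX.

Invalid: residual \frac{2^{k} \left(k + 2\right) \left(2 k + 7\right) \left(k + 2\right)!}{\left(k + 3\right) \left(k + 4\right)} ≠ 0.

s_(k+1) = -2**(k + 1)*(k + 3)*factorial(k + 3)/(k + 4)
s_(k+1) − s_k = -2**k*(2*k**3 + 17*k**2 + 48*k + 46)*factorial(k + 2)/((k + 3)*(k + 4))
(s_(k+1) − s_k) − t_k = 2**k*(k + 2)*(2*k + 7)*factorial(k + 2)/((k + 3)*(k + 4))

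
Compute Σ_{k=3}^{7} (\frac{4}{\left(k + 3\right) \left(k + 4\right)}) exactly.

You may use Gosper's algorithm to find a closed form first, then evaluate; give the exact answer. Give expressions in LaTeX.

Σ = 10/33

Step 1: r(k) = (k + 3)/(k + 5).
Factor: A=k + 3; B=k + 5; C=1.
Solve (k + 3)·f(k+1) − (k + 4)·f(k) = 1.
Degrees (1,1,0) ⇒ d ≤ 1.
Solve for f: f(k) = k/3 (degree 1 ≤ 1).
R(k) = B(k−1)·f(k)/C(k) = k*(k + 4)/3; s_k = R·t_k = 4*k/(3*(k + 3)).
Check: Δs_k = 4/(k**2 + 7*k + 12). ✓
Telescoping: Σ = s_(8) − s_(3) = 32/33 − (2/3) = 10/33.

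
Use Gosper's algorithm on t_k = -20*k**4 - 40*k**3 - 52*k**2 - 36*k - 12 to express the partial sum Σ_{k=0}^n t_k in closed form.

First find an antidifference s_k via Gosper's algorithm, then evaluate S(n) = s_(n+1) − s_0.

t_(k+1)/t_k = (5*k**4 + 30*k**3 + 73*k**2 + 85*k + 40)/(5*k**4 + 10*k**3 + 13*k**2 + 9*k + 3).
Gosper form: A/B · C(k+1)/C(k) with A=1, B=1, C=k**4 + 2*k**3 + 13*k**2/5 + 9*k/5 + 3/5.
f must satisfy (1)·f(k+1) − (1)·f(k) = k**4 + 2*k**3 + 13*k**2/5 + 9*k/5 + 3/5.
deg f ≤ 5 (via 0,0,4).
Match coefficients ⇒ f(k) = k*(2*k**4 + 2*k**2 + k + 1)/10.
R(k) = B(k−1)·f(k)/C(k) = k*(2*k**4 + 2*k**2 + k + 1)/(2*(5*k**4 + 10*k**3 + 13*k**2 + 9*k + 3)); s_k = R·t_k = 2*k*(-2*k**4 - 2*k**2 - k - 1).
Verify: -20*k**4 - 40*k**3 - 52*k**2 - 36*k - 12 matches t_k.
s_(n+1) = -4*n**5 - 20*n**4 - 44*n**3 - 54*n**2 - 38*n - 12 and s_(0) = 0, so S(n) = -4*n**5 - 20*n**4 - 44*n**3 - 54*n**2 - 38*n - 12.

S(n) = -4*n**5 - 20*n**4 - 44*n**3 - 54*n**2 - 38*n - 12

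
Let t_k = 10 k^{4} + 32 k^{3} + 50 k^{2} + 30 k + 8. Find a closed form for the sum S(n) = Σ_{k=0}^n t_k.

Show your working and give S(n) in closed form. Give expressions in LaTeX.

S(n) = 2 n^{5} + 13 n^{4} + 36 n^{3} + 48 n^{2} + 31 n + 8

Step 1: r(k) = (5*k**4 + 36*k**3 + 103*k**2 + 133*k + 65)/(5*k**4 + 16*k**3 + 25*k**2 + 15*k + 4).
Factor: A=1; B=1; C=k**4 + 16*k**3/5 + 5*k**2 + 3*k + 4/5.
Need (1)·f(k+1) − (1)·f(k) = k**4 + 16*k**3/5 + 5*k**2 + 3*k + 4/5.
Degrees (0,0,4) ⇒ d ≤ 5.
Solving with deg f ≤ 5: f(k) = k*(2*k**4 + 3*k**3 + 4*k**2 - 2*k + 1)/10.
So s_k = (B(k−1)f/C)·t_k = (k*(2*k**4 + 3*k**3 + 4*k**2 - 2*k + 1)/(2*(5*k**4 + 16*k**3 + 25*k**2 + 15*k + 4)))·t_k = k*(2*k**4 + 3*k**3 + 4*k**2 - 2*k + 1).
Δs = 10*k**4 + 32*k**3 + 50*k**2 + 30*k + 8, as required.
Σ_(k=0)^n t_k = s_(n+1) − s_(0) = (2*n**5 + 13*n**4 + 36*n**3 + 48*n**2 + 31*n + 8) − (0), i.e. 2*n**5 + 13*n**4 + 36*n**3 + 48*n**2 + 31*n + 8.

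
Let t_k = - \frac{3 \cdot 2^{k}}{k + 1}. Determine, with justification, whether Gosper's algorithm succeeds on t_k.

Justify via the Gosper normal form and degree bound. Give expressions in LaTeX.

No — key equation has no polynomial f.

t_(k+1)/t_k = 2*(k + 1)/(k + 2).
So A=2*k + 2 and B=k + 2, with C=1.
f must satisfy (2*k + 2)·f(k+1) − (k + 1)·f(k) = 1.
Degrees (1,1,0) ⇒ d ≤ -1.
deg f ≤ -1 is impossible — no certificate.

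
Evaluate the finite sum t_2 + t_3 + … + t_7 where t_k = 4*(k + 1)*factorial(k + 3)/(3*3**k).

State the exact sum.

r(k) = (k + 2)*(k + 4)/(3*(k + 1)) after simplifying.
A = k/3 + 4/3, B = 1, C = k + 1.
f must satisfy (k/3 + 4/3)·f(k+1) − (1)·f(k) = k + 1.
d = 0 from the (1,0,1) case.
Match coefficients ⇒ f(k) = 3.
Then R = B(k−1)f/C = 3/(k + 1), so s_k = R(k)·t_k = 4*factorial(k + 3)/3**k.
Check: Δs_k = 4*(k + 1)*factorial(k + 3)/(3*3**k). ✓
Evaluate s at k=8 and k=2: 1971200/81 and 160/3; difference 1966880/81.

Σ = 1966880/81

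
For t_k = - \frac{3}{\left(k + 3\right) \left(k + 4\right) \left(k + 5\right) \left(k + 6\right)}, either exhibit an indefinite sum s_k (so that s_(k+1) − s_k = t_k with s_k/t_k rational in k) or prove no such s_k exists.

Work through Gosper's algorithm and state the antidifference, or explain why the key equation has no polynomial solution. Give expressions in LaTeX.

Compute t_(k+1)/t_k: get (k + 3)/(k + 7).
Factor: A=k + 3; B=k + 7; C=1.
Key eq: (k + 3)·f(k+1) = (k + 6)·f(k) + (1).
d = 3 from the (1,1,0) case.
Coefficient equations give f(k) = k*(k**2 + 12*k + 47)/180.
Certificate R = B(k−1)f/C = k*(k + 6)*(k**2 + 12*k + 47)/180 gives s_k = k*(-k**2 - 12*k - 47)/(60*(k + 3)*(k + 4)*(k + 5)).
s_(k+1) − s_k = -3/(k**4 + 18*k**3 + 119*k**2 + 342*k + 360) = t_k.

s_k = \frac{k \left(- k^{2} - 12 k - 47\right)}{60 \left(k + 3\right) \left(k + 4\right) \left(k + 5\right)}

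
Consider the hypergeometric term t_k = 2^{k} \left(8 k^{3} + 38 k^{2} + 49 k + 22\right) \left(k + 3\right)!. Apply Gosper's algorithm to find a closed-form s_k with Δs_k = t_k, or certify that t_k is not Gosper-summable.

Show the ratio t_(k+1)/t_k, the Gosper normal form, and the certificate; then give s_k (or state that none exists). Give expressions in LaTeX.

s_k = 2^{k} \left(4 k^{2} - 3 k + 2\right) \left(k + 3\right)!

Ratio r(k) = 2*(8*k**4 + 94*k**3 + 397*k**2 + 713*k + 468)/(8*k**3 + 38*k**2 + 49*k + 22).
A = 2*k + 8, B = 1, C = k**3 + 19*k**2/4 + 49*k/8 + 11/4.
f must satisfy (2*k + 8)·f(k+1) − (1)·f(k) = k**3 + 19*k**2/4 + 49*k/8 + 11/4.
d = 2 from the (1,0,3) case.
Match coefficients ⇒ f(k) = (4*k**2 - 3*k + 2)/8.
Certificate R = B(k−1)f/C = (4*k**2 - 3*k + 2)/(8*k**3 + 38*k**2 + 49*k + 22) gives s_k = 2**k*(4*k**2 - 3*k + 2)*factorial(k + 3).
Verify: 2**k*(8*k**3 + 38*k**2 + 49*k + 22)*factorial(k + 3) matches t_k.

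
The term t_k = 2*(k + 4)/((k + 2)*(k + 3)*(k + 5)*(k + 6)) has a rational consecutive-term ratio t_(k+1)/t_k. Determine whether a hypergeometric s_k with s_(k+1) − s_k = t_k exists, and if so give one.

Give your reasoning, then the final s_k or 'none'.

r(k) = (k + 2)*(k + 5)**2/((k + 4)**2*(k + 7)) after simplifying.
Normal form (A,B,C) = (k + 2, k + 7, k**2 + 8*k + 16).
Key eq: (k + 2)·f(k+1) = (k + 6)·f(k) + (k**2 + 8*k + 16).
deg f ≤ 4 (via 1,1,2).
A polynomial solution: f(k) = k*(k + 3)*(k + 4)*(k + 7)/20.
Certificate R = B(k−1)f/C = k*(k + 3)*(k + 6)*(k + 7)/(20*(k + 4)) gives s_k = k*(k + 7)/(10*(k**2 + 7*k + 10)).
s_(k+1) − s_k = 2*(k + 4)/(k**4 + 16*k**3 + 91*k**2 + 216*k + 180) = t_k.

s_k = k*(k + 7)/(10*(k**2 + 7*k + 10))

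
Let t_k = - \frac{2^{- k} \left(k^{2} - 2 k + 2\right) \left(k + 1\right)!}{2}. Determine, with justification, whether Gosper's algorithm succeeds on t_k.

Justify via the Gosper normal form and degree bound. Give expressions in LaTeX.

Yes. s_k = - 2^{- k} \left(k - 3\right) \left(k + 1\right)!.

r(k) = (k**3 + 2*k**2 + k + 2)/(2*(k**2 - 2*k + 2)) after simplifying.
Gosper form: A/B · C(k+1)/C(k) with A=k/2 + 1, B=1, C=k**2 - 2*k + 2.
Solve (k/2 + 1)·f(k+1) − (1)·f(k) = k**2 - 2*k + 2.
d = 1 from the (1,0,2) case.
Solving with deg f ≤ 1: f(k) = 2*(k - 3).
Get s_k = R·t_k = -(k - 3)*factorial(k + 1)/2**k with R(k) = B(k−1)f(k)/C(k) = 2*(k - 3)/(k**2 - 2*k + 2).
Check: Δs_k = -(k**2 - 2*k + 2)*factorial(k + 1)/(2*2**k). ✓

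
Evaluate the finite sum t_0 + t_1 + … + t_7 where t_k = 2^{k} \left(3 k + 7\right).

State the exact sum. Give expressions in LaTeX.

Step 1: r(k) = 2*(3*k + 10)/(3*k + 7).
Take A(k)=2, B(k)=1, C(k)=k + 7/3.
f must satisfy (2)·f(k+1) − (1)·f(k) = k + 7/3.
deg f ≤ 1 (via 0,0,1).
Match coefficients ⇒ f(k) = (3*k + 1)/3.
So s_k = (B(k−1)f/C)·t_k = ((3*k + 1)/(3*k + 7))·t_k = 2**k*(3*k + 1).
s_(k+1) − s_k = 2**k*(3*k + 7) = t_k.
Evaluate s at k=8 and k=0: 6400 and 1; difference 6399.

Σ = 6399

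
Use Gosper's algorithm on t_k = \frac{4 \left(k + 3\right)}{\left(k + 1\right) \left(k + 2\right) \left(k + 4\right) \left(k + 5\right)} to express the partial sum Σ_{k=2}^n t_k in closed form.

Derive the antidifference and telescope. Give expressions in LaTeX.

Ratio r(k) = (k + 1)*(k + 4)**2/((k + 3)**2*(k + 6)).
So A=k + 1 and B=k + 6, with C=k**2 + 6*k + 9.
Need (k + 1)·f(k+1) − (k + 5)·f(k) = k**2 + 6*k + 9.
deg f ≤ 4 (via 1,1,2).
A polynomial solution: f(k) = k*(k + 2)*(k + 3)*(k + 5)/8.
Then R = B(k−1)f/C = k*(k + 2)*(k + 5)**2/(8*(k + 3)), so s_k = R(k)·t_k = k*(k + 5)/(2*(k**2 + 5*k + 4)).
Check: Δs_k = 4*(k + 3)/(k**4 + 12*k**3 + 49*k**2 + 78*k + 40). ✓
s_(n+1) = (n**2 + 7*n + 6)/(2*(n**2 + 7*n + 10)) and s_(2) = 7/18, so S(n) = (n**2 + 7*n - 8)/(9*(n**2 + 7*n + 10)).

S(n) = \frac{n^{2} + 7 n - 8}{9 \left(n^{2} + 7 n + 10\right)}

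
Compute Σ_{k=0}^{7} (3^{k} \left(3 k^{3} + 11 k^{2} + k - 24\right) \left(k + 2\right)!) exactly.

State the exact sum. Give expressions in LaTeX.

t_(k+1)/t_k = 3*(3*k**4 + 29*k**3 + 92*k**2 + 87*k - 27)/(3*k**3 + 11*k**2 + k - 24).
Gosper form: A/B · C(k+1)/C(k) with A=3*k + 9, B=1, C=k**3 + 11*k**2/3 + k/3 - 8.
Solve (3*k + 9)·f(k+1) − (1)·f(k) = k**3 + 11*k**2/3 + k/3 - 8.
Bound: deg f ≤ 2.
Solve for f: f(k) = (k**2 - k - 3)/3 (degree 2 ≤ 2).
So s_k = (B(k−1)f/C)·t_k = ((k**2 - k - 3)/(3*k**3 + 11*k**2 + k - 24))·t_k = 3**k*(k**2 - k - 3)*factorial(k + 2).
Verify: 3**k*(3*k**3 + 11*k**2 + k - 24)*factorial(k + 2) matches t_k.
Telescoping: Σ = s_(8) − s_(0) = 1261853510400 − (-6) = 1261853510406.

Σ = 1261853510406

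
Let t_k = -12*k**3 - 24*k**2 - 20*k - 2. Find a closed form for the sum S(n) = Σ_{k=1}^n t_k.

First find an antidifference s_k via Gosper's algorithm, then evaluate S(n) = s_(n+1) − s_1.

The ratio is (6*k**3 + 30*k**2 + 52*k + 29)/(6*k**3 + 12*k**2 + 10*k + 1).
Gosper form: A/B · C(k+1)/C(k) with A=1, B=1, C=k**3 + 2*k**2 + 5*k/3 + 1/6.
Need (1)·f(k+1) − (1)·f(k) = k**3 + 2*k**2 + 5*k/3 + 1/6.
From deg A=0, deg B=0, deg C=3: d=4.
Match coefficients ⇒ f(k) = k*(3*k**3 + 2*k**2 + k - 4)/12.
So s_k = (B(k−1)f/C)·t_k = (k*(3*k**3 + 2*k**2 + k - 4)/(2*(6*k**3 + 12*k**2 + 10*k + 1)))·t_k = k*(-3*k**3 - 2*k**2 - k + 4).
s_(k+1) − s_k = -12*k**3 - 24*k**2 - 20*k - 2 = t_k.
Σ_(k=1)^n t_k = s_(n+1) − s_(1) = (-3*n**4 - 14*n**3 - 25*n**2 - 16*n - 2) − (-2), i.e. n*(-3*n**3 - 14*n**2 - 25*n - 16).

S(n) = n*(-3*n**3 - 14*n**2 - 25*n - 16)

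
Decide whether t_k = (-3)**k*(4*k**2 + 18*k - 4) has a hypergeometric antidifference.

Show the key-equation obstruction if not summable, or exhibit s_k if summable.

r(k) = 3*(-2*k**2 - 13*k - 9)/(2*k**2 + 9*k - 2) after simplifying.
Normal form (A,B,C) = (-3, 1, k**2 + 9*k/2 - 1).
f must satisfy (-3)·f(k+1) − (1)·f(k) = k**2 + 9*k/2 - 1.
Degrees (0,0,2) ⇒ d ≤ 2.
Coefficient equations give f(k) = -(k - 1)*(k + 4)/4.
Then R = B(k−1)f/C = -(k - 1)*(k + 4)/(2*(2*k**2 + 9*k - 2)), so s_k = R(k)·t_k = (-3)**k*(-k**2 - 3*k + 4).
Δs = (-3)**k*(4*k**2 + 18*k - 4), as required.

Yes. s_k = (-3)**k*(-k**2 - 3*k + 4).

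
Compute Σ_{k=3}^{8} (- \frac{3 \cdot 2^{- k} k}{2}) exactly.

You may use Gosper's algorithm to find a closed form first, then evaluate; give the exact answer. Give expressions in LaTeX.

Step 1: r(k) = (k + 1)/(2*k).
Normal form (A,B,C) = (1/2, 1, k).
Need (1/2)·f(k+1) − (1)·f(k) = k.
d = 1 from the (0,0,1) case.
Solving with deg f ≤ 1: f(k) = -2*(k + 1).
Then R = B(k−1)f/C = -2*(k + 1)/k, so s_k = R(k)·t_k = 3*(k + 1)/2**k.
Δs = -3*k/(2*2**k), as required.
Σ_(k=3)^(8) t_k = s_(9) − s_(3) = 15/256 − (3/2) = -369/256.

Σ = -369/256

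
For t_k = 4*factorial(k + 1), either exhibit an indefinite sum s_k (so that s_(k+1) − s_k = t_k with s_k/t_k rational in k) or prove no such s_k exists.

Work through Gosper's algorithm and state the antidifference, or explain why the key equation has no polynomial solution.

The ratio is k + 2.
Factor: A=k + 2; B=1; C=1.
Key eq: (k + 2)·f(k+1) = (1)·f(k) + (1).
Bound: deg f ≤ -1.
Negative degree bound (-1): no f exists, t_k not Gosper-summable.

not Gosper-summable; s_k does not exist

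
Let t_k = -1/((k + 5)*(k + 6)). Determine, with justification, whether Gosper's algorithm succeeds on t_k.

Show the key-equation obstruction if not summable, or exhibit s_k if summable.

Yes. s_k = -k/(5*k + 25).

Step 1: r(k) = (k + 5)/(k + 7).
A = k + 5, B = k + 7, C = 1.
Set up (k + 5)·f(k+1) − (k + 6)·f(k) − (1) = 0.
d = 1 from the (1,1,0) case.
Solve for f: f(k) = k/5 (degree 1 ≤ 1).
R(k) = B(k−1)·f(k)/C(k) = k*(k + 6)/5; s_k = R·t_k = -k/(5*k + 25).
Check: Δs_k = -1/(k**2 + 11*k + 30). ✓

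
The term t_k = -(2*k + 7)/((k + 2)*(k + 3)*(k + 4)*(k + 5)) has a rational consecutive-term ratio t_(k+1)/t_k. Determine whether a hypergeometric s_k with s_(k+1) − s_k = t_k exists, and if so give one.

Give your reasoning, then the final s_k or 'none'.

Step 1: r(k) = (k + 2)*(2*k + 9)/((k + 6)*(2*k + 7)).
So A=k + 2 and B=k + 6, with C=k + 7/2.
f must satisfy (k + 2)·f(k+1) − (k + 5)·f(k) = k + 7/2.
d = 3 from the (1,1,1) case.
Solving with deg f ≤ 3: f(k) = k*(k + 3)*(k + 6)/16.
R(k) = B(k−1)·f(k)/C(k) = k*(k + 3)*(k + 5)*(k + 6)/(8*(2*k + 7)); s_k = R·t_k = k*(-k - 6)/(8*(k**2 + 6*k + 8)).
Δs = (-2*k - 7)/(k**4 + 14*k**3 + 71*k**2 + 154*k + 120), as required.

s_k = k*(-k - 6)/(8*(k**2 + 6*k + 8))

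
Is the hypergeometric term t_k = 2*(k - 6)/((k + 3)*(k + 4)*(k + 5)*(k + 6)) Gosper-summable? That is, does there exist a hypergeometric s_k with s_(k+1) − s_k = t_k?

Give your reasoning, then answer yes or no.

Yes. s_k = k*(-k**2 - 12*k - 67)/(20*(k + 3)*(k + 4)*(k + 5)).

Ratio r(k) = (k - 5)*(k + 3)/((k - 6)*(k + 7)).
Normal form (A,B,C) = (k + 3, k + 7, k - 6).
Key eq: (k + 3)·f(k+1) = (k + 6)·f(k) + (k - 6).
Degrees (1,1,1) ⇒ d ≤ 3.
Coefficient equations give f(k) = -k*(k**2 + 12*k + 67)/40.
Get s_k = R·t_k = k*(-k**2 - 12*k - 67)/(20*(k + 3)*(k + 4)*(k + 5)) with R(k) = B(k−1)f(k)/C(k) = -k*(k + 6)*(k**2 + 12*k + 67)/(40*(k - 6)).
Δs = 2*(k - 6)/(k**4 + 18*k**3 + 119*k**2 + 342*k + 360), as required.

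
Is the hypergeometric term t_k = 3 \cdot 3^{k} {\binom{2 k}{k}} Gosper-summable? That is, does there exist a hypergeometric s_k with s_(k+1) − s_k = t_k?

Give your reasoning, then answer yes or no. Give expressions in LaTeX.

Ratio r(k) = 6*(2*k + 1)/(k + 1).
Normal form (A,B,C) = (12*k + 6, k + 1, 1).
Set up (12*k + 6)·f(k+1) − (k)·f(k) − (1) = 0.
From deg A=1, deg B=1, deg C=0: d=-1.
deg f ≤ -1 is impossible — no certificate.

No; the degree bound rules out any f.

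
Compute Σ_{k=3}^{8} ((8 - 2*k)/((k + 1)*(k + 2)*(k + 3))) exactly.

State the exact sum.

Compute t_(k+1)/t_k: get (k - 3)*(k + 1)/((k - 4)*(k + 4)).
So A=k + 1 and B=k + 4, with C=k - 4.
Key eq: (k + 1)·f(k+1) = (k + 3)·f(k) + (k - 4).
Bound: deg f ≤ 2.
Solving with deg f ≤ 2: f(k) = -k*(3*k + 13)/4.
Certificate R = B(k−1)f/C = -k*(k + 3)*(3*k + 13)/(4*(k - 4)) gives s_k = k*(3*k + 13)/(2*(k + 1)*(k + 2)).
s_(k+1) − s_k = 2*(4 - k)/(k**3 + 6*k**2 + 11*k + 6) = t_k.
Telescoping: Σ = s_(9) − s_(3) = 18/11 − (33/20) = -3/220.

Σ = -3/220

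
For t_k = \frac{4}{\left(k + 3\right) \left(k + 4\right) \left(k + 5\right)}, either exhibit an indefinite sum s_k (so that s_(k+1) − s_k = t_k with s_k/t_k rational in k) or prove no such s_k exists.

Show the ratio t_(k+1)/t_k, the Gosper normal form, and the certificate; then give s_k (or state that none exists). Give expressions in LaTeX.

The ratio is (k + 3)/(k + 6).
A = k + 3, B = k + 6, C = 1.
Set up (k + 3)·f(k+1) − (k + 5)·f(k) − (1) = 0.
Degrees (1,1,0) ⇒ d ≤ 2.
A polynomial solution: f(k) = k*(k + 7)/24.
R(k) = B(k−1)·f(k)/C(k) = k*(k + 5)*(k + 7)/24; s_k = R·t_k = k*(k + 7)/(6*(k + 3)*(k + 4)).
Δs = 4/(k**3 + 12*k**2 + 47*k + 60), as required.

s_k = \frac{k \left(k + 7\right)}{6 \left(k + 3\right) \left(k + 4\right)}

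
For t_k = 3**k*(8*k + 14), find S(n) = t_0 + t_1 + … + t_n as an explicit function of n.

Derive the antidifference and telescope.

r(k) = 3*(4*k + 11)/(4*k + 7) after simplifying.
So A=3 and B=1, with C=k + 7/4.
Solve (3)·f(k+1) − (1)·f(k) = k + 7/4.
deg f ≤ 1 (via 0,0,1).
Solve for f: f(k) = (4*k + 1)/8 (degree 1 ≤ 1).
Certificate R = B(k−1)f/C = (4*k + 1)/(2*(4*k + 7)) gives s_k = 3**k*(4*k + 1).
Verify: 3**k*(8*k + 14) matches t_k.
Telescope: S(n) = s_(n+1) − s_(0) = 3**(n + 1)*(4*n + 5) − (1) = 12*3**n*n + 15*3**n - 1.

S(n) = 12*3**n*n + 15*3**n - 1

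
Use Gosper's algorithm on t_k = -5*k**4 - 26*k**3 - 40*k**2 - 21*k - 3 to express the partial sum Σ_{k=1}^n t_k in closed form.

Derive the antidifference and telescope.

Compute t_(k+1)/t_k: get (5*k**4 + 46*k**3 + 148*k**2 + 199*k + 95)/(5*k**4 + 26*k**3 + 40*k**2 + 21*k + 3).
A = 1, B = 1, C = k**4 + 26*k**3/5 + 8*k**2 + 21*k/5 + 3/5.
Set up (1)·f(k+1) − (1)·f(k) − (k**4 + 26*k**3/5 + 8*k**2 + 21*k/5 + 3/5) = 0.
deg f ≤ 5 (via 0,0,4).
Coefficient equations give f(k) = k*(k**4 + 4*k**3 + 2*k**2 - 3*k - 1)/5.
Then R = B(k−1)f/C = k*(k**4 + 4*k**3 + 2*k**2 - 3*k - 1)/(5*k**4 + 26*k**3 + 40*k**2 + 21*k + 3), so s_k = R(k)·t_k = k*(-k**4 - 4*k**3 - 2*k**2 + 3*k + 1).
Check: Δs_k = -5*k**4 - 26*k**3 - 40*k**2 - 21*k - 3. ✓
Evaluate: s_(n+1) = -n**5 - 9*n**4 - 28*n**3 - 37*n**2 - 20*n - 3; subtract s_(1) = -3 ⇒ S(n) = n*(-n**4 - 9*n**3 - 28*n**2 - 37*n - 20).

S(n) = n*(-n**4 - 9*n**3 - 28*n**2 - 37*n - 20)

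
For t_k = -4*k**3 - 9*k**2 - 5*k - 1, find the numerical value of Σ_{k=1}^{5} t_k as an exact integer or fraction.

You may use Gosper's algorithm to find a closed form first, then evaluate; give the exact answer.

Ratio r(k) = (4*k**3 + 21*k**2 + 35*k + 19)/(4*k**3 + 9*k**2 + 5*k + 1).
Normal form (A,B,C) = (1, 1, k**3 + 9*k**2/4 + 5*k/4 + 1/4).
Need (1)·f(k+1) − (1)·f(k) = k**3 + 9*k**2/4 + 5*k/4 + 1/4.
From deg A=0, deg B=0, deg C=3: d=4.
Solving with deg f ≤ 4: f(k) = k**2*(k**2 + k - 1)/4.
Get s_k = R·t_k = k**2*(-k**2 - k + 1) with R(k) = B(k−1)f(k)/C(k) = k**2*(k**2 + k - 1)/(4*k**3 + 9*k**2 + 5*k + 1).
Verify: -4*k**3 - 9*k**2 - 5*k - 1 matches t_k.
Telescoping: Σ = s_(6) − s_(1) = -1476 − (-1) = -1475.

Σ = -1475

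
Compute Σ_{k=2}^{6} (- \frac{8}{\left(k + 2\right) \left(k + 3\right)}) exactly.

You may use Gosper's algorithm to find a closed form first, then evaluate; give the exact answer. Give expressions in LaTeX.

Ratio r(k) = (k + 2)/(k + 4).
Gosper form: A/B · C(k+1)/C(k) with A=k + 2, B=k + 4, C=1.
Set up (k + 2)·f(k+1) − (k + 3)·f(k) − (1) = 0.
From deg A=1, deg B=1, deg C=0: d=1.
Solve for f: f(k) = k/2 (degree 1 ≤ 1).
R(k) = B(k−1)·f(k)/C(k) = k*(k + 3)/2; s_k = R·t_k = -4*k/(k + 2).
Δs = -8/(k**2 + 5*k + 6), as required.
Telescoping: Σ = s_(7) − s_(2) = -28/9 − (-2) = -10/9.

Σ = -10/9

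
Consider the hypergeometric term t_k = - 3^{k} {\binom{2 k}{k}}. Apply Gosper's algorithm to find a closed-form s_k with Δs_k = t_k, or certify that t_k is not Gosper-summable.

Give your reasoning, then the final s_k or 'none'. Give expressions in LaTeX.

t_(k+1)/t_k = 6*(2*k + 1)/(k + 1).
A = 12*k + 6, B = k + 1, C = 1.
f must satisfy (12*k + 6)·f(k+1) − (k)·f(k) = 1.
Degrees (1,1,0) ⇒ d ≤ -1.
Bound -1 < 0, so the key equation has no polynomial solution.

not Gosper-summable; s_k does not exist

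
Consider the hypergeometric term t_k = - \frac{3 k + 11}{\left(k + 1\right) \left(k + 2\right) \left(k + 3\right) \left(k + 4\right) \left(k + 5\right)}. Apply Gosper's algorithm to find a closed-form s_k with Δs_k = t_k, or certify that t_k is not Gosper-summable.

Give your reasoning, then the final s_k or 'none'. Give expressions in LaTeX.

s_k = \frac{k \left(- k^{2} - 7 k - 14\right)}{8 \left(k^{3} + 7 k^{2} + 14 k + 8\right)}

The ratio is (k + 1)*(3*k + 14)/((k + 6)*(3*k + 11)).
Gosper form: A/B · C(k+1)/C(k) with A=k + 1, B=k + 6, C=k + 11/3.
Need (k + 1)·f(k+1) − (k + 5)·f(k) = k + 11/3.
d = 4 from the (1,1,1) case.
Match coefficients ⇒ f(k) = k*(k + 3)*(k**2 + 7*k + 14)/24.
Then R = B(k−1)f/C = k*(k + 3)*(k + 5)*(k**2 + 7*k + 14)/(8*(3*k + 11)), so s_k = R(k)·t_k = k*(-k**2 - 7*k - 14)/(8*(k**3 + 7*k**2 + 14*k + 8)).
Verify: (-3*k - 11)/(k**5 + 15*k**4 + 85*k**3 + 225*k**2 + 274*k + 120) matches t_k.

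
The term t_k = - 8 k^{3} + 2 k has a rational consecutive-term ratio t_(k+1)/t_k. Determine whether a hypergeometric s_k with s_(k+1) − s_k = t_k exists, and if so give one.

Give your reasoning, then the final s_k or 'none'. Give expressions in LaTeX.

s_k = k \left(- 2 k^{3} + 4 k^{2} - k - 1\right)

The ratio is (2*k**2 + 5*k + 3)/(k*(2*k - 1)).
So A=1 and B=1, with C=k**3 - k/4.
Key eq: (1)·f(k+1) = (1)·f(k) + (k**3 - k/4).
From deg A=0, deg B=0, deg C=3: d=4.
Coefficient equations give f(k) = k*(k - 1)*(2*k**2 - 2*k - 1)/8.
Get s_k = R·t_k = k*(-2*k**3 + 4*k**2 - k - 1) with R(k) = B(k−1)f(k)/C(k) = (k - 1)*(2*k**2 - 2*k - 1)/(2*(2*k - 1)*(2*k + 1)).
Δs = -8*k**3 + 2*k, as required.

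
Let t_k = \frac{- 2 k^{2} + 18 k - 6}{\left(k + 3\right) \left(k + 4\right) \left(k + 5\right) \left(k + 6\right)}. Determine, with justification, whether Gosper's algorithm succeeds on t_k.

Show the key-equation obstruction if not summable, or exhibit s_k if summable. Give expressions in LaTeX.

Yes. s_k = - \frac{k \left(k^{2} - 48 k + 107\right)}{30 \left(k + 3\right) \left(k + 4\right) \left(k + 5\right)}.

t_(k+1)/t_k = -(k + 3)*(9*k - (k + 1)**2 + 6)/((k + 7)*(k**2 - 9*k + 3)).
Normal form (A,B,C) = (k + 3, k + 7, k**2 - 9*k + 3).
Set up (k + 3)·f(k+1) − (k + 6)·f(k) − (k**2 - 9*k + 3) = 0.
d = 3 from the (1,1,2) case.
Coefficient equations give f(k) = k*(k**2 - 48*k + 107)/60.
Certificate R = B(k−1)f/C = k*(k + 6)*(k**2 - 48*k + 107)/(60*(k**2 - 9*k + 3)) gives s_k = -k*(k**2 - 48*k + 107)/(30*(k + 3)*(k + 4)*(k + 5)).
Check: Δs_k = 2*(-k**2 + 9*k - 3)/(k**4 + 18*k**3 + 119*k**2 + 342*k + 360). ✓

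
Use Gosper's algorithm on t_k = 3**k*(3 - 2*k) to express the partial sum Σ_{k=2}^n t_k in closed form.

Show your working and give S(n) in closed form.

S(n) = -3*3**n*n + 6*3**n - 9

r(k) = 3*(2*k - 1)/(2*k - 3) after simplifying.
A = 3, B = 1, C = k - 3/2.
Key eq: (3)·f(k+1) = (1)·f(k) + (k - 3/2).
d = 1 from the (0,0,1) case.
Solving with deg f ≤ 1: f(k) = (k - 3)/2.
So s_k = (B(k−1)f/C)·t_k = ((k - 3)/(2*k - 3))·t_k = 3**k*(3 - k).
Check: Δs_k = 3**k*(3 - 2*k). ✓
Telescope: S(n) = s_(n+1) − s_(2) = 3**(n + 1)*(2 - n) − (9) = -3*3**n*n + 6*3**n - 9.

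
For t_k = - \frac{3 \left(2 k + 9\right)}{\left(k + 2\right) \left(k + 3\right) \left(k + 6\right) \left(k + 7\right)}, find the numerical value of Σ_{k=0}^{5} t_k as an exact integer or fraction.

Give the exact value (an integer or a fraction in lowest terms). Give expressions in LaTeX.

Σ = -7/32

The ratio is (k + 2)*(k + 6)*(2*k + 11)/((k + 4)*(k + 8)*(2*k + 9)).
Factor: A=k + 2; B=k + 8; C=k**3 + 27*k**2/2 + 121*k/2 + 90.
Set up (k + 2)·f(k+1) − (k + 7)·f(k) − (k**3 + 27*k**2/2 + 121*k/2 + 90) = 0.
Degrees (1,1,3) ⇒ d ≤ 5.
Solving with deg f ≤ 5: f(k) = k*(k + 3)*(k + 4)*(k + 5)*(k + 8)/24.
Certificate R = B(k−1)f/C = k*(k + 3)*(k + 7)*(k + 8)/(12*(2*k + 9)) gives s_k = k*(-k - 8)/(4*(k**2 + 8*k + 12)).
s_(k+1) − s_k = 3*(-2*k - 9)/(k**4 + 18*k**3 + 113*k**2 + 288*k + 252) = t_k.
Sum = s_(6) − s_(0); s_(6) = -7/32, s_(0) = 0 ⇒ -7/32.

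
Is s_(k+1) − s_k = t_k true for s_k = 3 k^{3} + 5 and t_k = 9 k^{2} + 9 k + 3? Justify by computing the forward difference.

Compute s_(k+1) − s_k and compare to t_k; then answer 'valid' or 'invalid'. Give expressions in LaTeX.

s_(k+1) = 3*(k + 1)**3 + 5
s_(k+1) − s_k = -3*k**3 + 3*(k + 1)**3
(s_(k+1) − s_k) − t_k = 0

Valid: the claim telescopes to t_k.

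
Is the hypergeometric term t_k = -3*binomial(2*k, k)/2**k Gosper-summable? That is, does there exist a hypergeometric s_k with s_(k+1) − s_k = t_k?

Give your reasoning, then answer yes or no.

No — negative degree bound, so no certificate f.

t_(k+1)/t_k = (2*k + 1)/(k + 1).
A = 2*k + 1, B = k + 1, C = 1.
Key eq: (2*k + 1)·f(k+1) = (k)·f(k) + (1).
From deg A=1, deg B=1, deg C=0: d=-1.
Bound -1 < 0, so the key equation has no polynomial solution.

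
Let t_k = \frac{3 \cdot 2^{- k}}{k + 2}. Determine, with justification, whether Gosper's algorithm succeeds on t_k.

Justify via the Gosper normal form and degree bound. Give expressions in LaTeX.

The ratio is (k + 2)/(2*(k + 3)).
A = k/2 + 1, B = k + 3, C = 1.
Need (k/2 + 1)·f(k+1) − (k + 2)·f(k) = 1.
Bound: deg f ≤ -1.
Negative degree bound (-1): no f exists, t_k not Gosper-summable.

No — key equation has no polynomial f.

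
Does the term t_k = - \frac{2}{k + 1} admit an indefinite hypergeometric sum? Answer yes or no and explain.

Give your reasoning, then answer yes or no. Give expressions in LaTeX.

t_(k+1)/t_k = (k + 1)/(k + 2).
Normal form (A,B,C) = (k + 1, k + 2, 1).
f must satisfy (k + 1)·f(k+1) − (k + 1)·f(k) = 1.
Bound: deg f ≤ 0.
f = c0 ⇒ A·f(k+1) − B(k−1)·f(k) − C = -1. The system {-1 = 0} is inconsistent; no antidifference.

No; the coefficient equations for f are inconsistent.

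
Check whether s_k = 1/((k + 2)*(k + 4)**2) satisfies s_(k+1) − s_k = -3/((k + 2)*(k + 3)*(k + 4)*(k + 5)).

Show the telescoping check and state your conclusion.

Invalid: residual (4*k + 17)/(k**6 + 23*k**5 + 217*k**4 + 1073*k**3 + 2926*k**2 + 4160*k + 2400) ≠ 0.

s_(k+1) = 1/((k + 3)*(k + 5)**2)
s_(k+1) − s_k = 1/((k + 3)*(k + 5)**2) - 1/((k + 2)*(k + 4)**2)
(s_(k+1) − s_k) − t_k = (4*k + 17)/(k**6 + 23*k**5 + 217*k**4 + 1073*k**3 + 2926*k**2 + 4160*k + 2400)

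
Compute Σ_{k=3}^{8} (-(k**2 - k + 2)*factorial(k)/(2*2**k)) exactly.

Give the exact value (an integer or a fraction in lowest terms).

Σ = -11337/2

The ratio is (k + 1)*(-k + (k + 1)**2 + 1)/(2*(k**2 - k + 2)).
A = k/2 + 1/2, B = 1, C = k**2 - k + 2.
f must satisfy (k/2 + 1/2)·f(k+1) − (1)·f(k) = k**2 - k + 2.
d = 1 from the (1,0,2) case.
Match coefficients ⇒ f(k) = 2*(k - 1).
So s_k = (B(k−1)f/C)·t_k = (2*(k - 1)/(k**2 - k + 2))·t_k = -(k - 1)*factorial(k)/2**k.
Verify: -(k**2 - k + 2)*factorial(k)/(2*2**k) matches t_k.
Σ_(k=3)^(8) t_k = s_(9) − s_(3) = -5670 − (-3/2) = -11337/2.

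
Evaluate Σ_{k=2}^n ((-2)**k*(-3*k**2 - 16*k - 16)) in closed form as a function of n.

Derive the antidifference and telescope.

S(n) = -2*(-2)**n*n**2 - 14*(-2)**n + 6*(-2)**(n + 1)*n - 56

Ratio r(k) = 2*(-3*k**2 - 22*k - 35)/(3*k**2 + 16*k + 16).
Take A(k)=-2, B(k)=1, C(k)=k**2 + 16*k/3 + 16/3.
Solve (-2)·f(k+1) − (1)·f(k) = k**2 + 16*k/3 + 16/3.
deg f ≤ 2 (via 0,0,2).
A polynomial solution: f(k) = -(k**2 + 4*k + 2)/3.
Get s_k = R·t_k = (-2)**k*(k**2 + 4*k + 2) with R(k) = B(k−1)f(k)/C(k) = -(k**2 + 4*k + 2)/((k + 4)*(3*k + 4)).
Verify: (-2)**k*(-3*k**2 - 16*k - 16) matches t_k.
Evaluate: s_(n+1) = (-2)**(n + 1)*(n**2 + 6*n + 7); subtract s_(2) = 56 ⇒ S(n) = -2*(-2)**n*n**2 - 14*(-2)**n + 6*(-2)**(n + 1)*n - 56.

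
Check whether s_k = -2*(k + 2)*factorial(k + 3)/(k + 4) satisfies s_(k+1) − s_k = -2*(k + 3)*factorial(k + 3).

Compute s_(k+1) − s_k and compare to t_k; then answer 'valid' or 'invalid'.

s_(k+1) = -2*(k + 3)*factorial(k + 4)/(k + 5)
s_(k+1) − s_k = -2*(k**3 + 10*k**2 + 33*k + 38)*factorial(k + 3)/((k + 4)*(k + 5))
(s_(k+1) − s_k) − t_k = 4*(k**2 + 7*k + 11)*factorial(k + 3)/((k + 4)*(k + 5))

Invalid: residual 4*(k**2 + 7*k + 11)*factorial(k + 3)/((k + 4)*(k + 5)) ≠ 0.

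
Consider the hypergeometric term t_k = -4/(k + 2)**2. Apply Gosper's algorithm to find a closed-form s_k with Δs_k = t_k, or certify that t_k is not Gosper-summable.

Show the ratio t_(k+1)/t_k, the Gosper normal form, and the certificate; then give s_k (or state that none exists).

Compute t_(k+1)/t_k: get (k + 2)**2/(k + 3)**2.
Take A(k)=k**2 + 4*k + 4, B(k)=k**2 + 6*k + 9, C(k)=1.
Set up (k**2 + 4*k + 4)·f(k+1) − (k**2 + 4*k + 4)·f(k) − (1) = 0.
Bound: deg f ≤ 0.
Generic f = c0 gives residual -1; -1 = 0 cannot hold, so t_k is not Gosper-summable.

not Gosper-summable; s_k does not exist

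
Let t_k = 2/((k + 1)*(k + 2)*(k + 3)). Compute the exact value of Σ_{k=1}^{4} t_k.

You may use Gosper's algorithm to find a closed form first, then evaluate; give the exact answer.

Compute t_(k+1)/t_k: get (k + 1)/(k + 4).
A = k + 1, B = k + 4, C = 1.
Solve (k + 1)·f(k+1) − (k + 3)·f(k) = 1.
d = 2 from the (1,1,0) case.
Coefficient equations give f(k) = k*(k + 3)/4.
Then R = B(k−1)f/C = k*(k + 3)**2/4, so s_k = R(k)·t_k = k*(k + 3)/(2*(k + 1)*(k + 2)).
Check: Δs_k = 2/(k**3 + 6*k**2 + 11*k + 6). ✓
Sum = s_(5) − s_(1); s_(5) = 10/21, s_(1) = 1/3 ⇒ 1/7.

Σ = 1/7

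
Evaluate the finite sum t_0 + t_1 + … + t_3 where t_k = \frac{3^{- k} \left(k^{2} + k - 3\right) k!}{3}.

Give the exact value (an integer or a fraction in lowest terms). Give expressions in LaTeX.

Σ = -2/9

t_(k+1)/t_k = (k + 1)*(k + (k + 1)**2 - 2)/(3*(k**2 + k - 3)).
Gosper form: A/B · C(k+1)/C(k) with A=k/3 + 1/3, B=1, C=k**2 + k - 3.
Solve (k/3 + 1/3)·f(k+1) − (1)·f(k) = k**2 + k - 3.
Degrees (1,0,2) ⇒ d ≤ 1.
Solve for f: f(k) = 3*(k + 2) (degree 1 ≤ 1).
Certificate R = B(k−1)f/C = 3*(k + 2)/(k**2 + k - 3) gives s_k = (k + 2)*factorial(k)/3**k.
Verify: (k**2 + k - 3)*factorial(k)/(3*3**k) matches t_k.
Telescoping: Σ = s_(4) − s_(0) = 16/9 − (2) = -2/9.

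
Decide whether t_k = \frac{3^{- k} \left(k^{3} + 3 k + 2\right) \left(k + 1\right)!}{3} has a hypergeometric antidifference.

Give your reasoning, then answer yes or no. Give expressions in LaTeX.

The ratio is (k + 2)*(3*k + (k + 1)**3 + 5)/(3*(k**3 + 3*k + 2)).
Factor: A=k/3 + 2/3; B=1; C=k**3 + 3*k + 2.
Key eq: (k/3 + 2/3)·f(k+1) = (1)·f(k) + (k**3 + 3*k + 2).
deg f ≤ 2 (via 1,0,3).
Match coefficients ⇒ f(k) = 3*(k - 2)*(k + 1).
Then R = B(k−1)f/C = 3*(k - 2)*(k + 1)/(k**3 + 3*k + 2), so s_k = R(k)·t_k = (k - 2)*(k + 1)*factorial(k + 1)/3**k.
s_(k+1) − s_k = (k**3 + 3*k + 2)*factorial(k + 1)/(3*3**k) = t_k.

Yes. s_k = 3^{- k} \left(k - 2\right) \left(k + 1\right) \left(k + 1\right)!.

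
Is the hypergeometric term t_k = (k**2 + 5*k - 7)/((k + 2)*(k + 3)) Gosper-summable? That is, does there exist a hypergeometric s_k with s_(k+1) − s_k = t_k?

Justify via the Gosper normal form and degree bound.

Step 1: r(k) = (k + 2)*(5*k + (k + 1)**2 - 2)/((k + 4)*(k**2 + 5*k - 7)).
Take A(k)=k + 2, B(k)=k + 4, C(k)=k**2 + 5*k - 7.
Solve (k + 2)·f(k+1) − (k + 3)·f(k) = k**2 + 5*k - 7.
Bound: deg f ≤ 2.
Solve for f: f(k) = k*(2*k - 9)/2 (degree 2 ≤ 2).
So s_k = (B(k−1)f/C)·t_k = (k*(k + 3)*(2*k - 9)/(2*(k**2 + 5*k - 7)))·t_k = k*(2*k - 9)/(2*(k + 2)).
s_(k+1) − s_k = (k**2 + 5*k - 7)/(k**2 + 5*k + 6) = t_k.

Yes. s_k = k*(2*k - 9)/(2*(k + 2)).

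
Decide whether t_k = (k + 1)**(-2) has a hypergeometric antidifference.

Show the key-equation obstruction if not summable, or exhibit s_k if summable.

r(k) = (k + 1)**2/(k + 2)**2 after simplifying.
Gosper form: A/B · C(k+1)/C(k) with A=k**2 + 2*k + 1, B=k**2 + 4*k + 4, C=1.
Solve (k**2 + 2*k + 1)·f(k+1) − (k**2 + 2*k + 1)·f(k) = 1.
Bound: deg f ≤ 0.
Write f(k) = c0. Then LHS − RHS = -1, requiring -1 = 0: contradictory. No certificate.

No. Not Gosper-summable.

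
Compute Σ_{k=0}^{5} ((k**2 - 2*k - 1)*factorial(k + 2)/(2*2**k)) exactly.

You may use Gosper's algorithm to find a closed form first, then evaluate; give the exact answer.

Σ = 1268

t_(k+1)/t_k = (k + 3)*(2*k - (k + 1)**2 + 3)/(2*(-k**2 + 2*k + 1)).
So A=k/2 + 3/2 and B=1, with C=k**2 - 2*k - 1.
f must satisfy (k/2 + 3/2)·f(k+1) − (1)·f(k) = k**2 - 2*k - 1.
Bound: deg f ≤ 1.
Solve for f: f(k) = 2*(k - 4) (degree 1 ≤ 1).
Get s_k = R·t_k = (k - 4)*factorial(k + 2)/2**k with R(k) = B(k−1)f(k)/C(k) = 2*(k - 4)/(k**2 - 2*k - 1).
Verify: (k**2 - 2*k - 1)*factorial(k + 2)/(2*2**k) matches t_k.
Σ_(k=0)^(5) t_k = s_(6) − s_(0) = 1260 − (-8) = 1268.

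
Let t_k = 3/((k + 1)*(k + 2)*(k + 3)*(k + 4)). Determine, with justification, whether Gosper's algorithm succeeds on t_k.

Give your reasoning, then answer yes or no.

The ratio is (k + 1)/(k + 5).
Take A(k)=k + 1, B(k)=k + 5, C(k)=1.
Key eq: (k + 1)·f(k+1) = (k + 4)·f(k) + (1).
From deg A=1, deg B=1, deg C=0: d=3.
Match coefficients ⇒ f(k) = k*(k**2 + 6*k + 11)/18.
Then R = B(k−1)f/C = k*(k + 4)*(k**2 + 6*k + 11)/18, so s_k = R(k)·t_k = k*(k**2 + 6*k + 11)/(6*(k + 1)*(k + 2)*(k + 3)).
Δs = 3/(k**4 + 10*k**3 + 35*k**2 + 50*k + 24), as required.

Yes. s_k = k*(k**2 + 6*k + 11)/(6*(k + 1)*(k + 2)*(k + 3)).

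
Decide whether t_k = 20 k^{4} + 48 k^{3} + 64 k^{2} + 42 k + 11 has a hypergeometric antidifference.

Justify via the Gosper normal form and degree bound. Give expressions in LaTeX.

Yes. s_k = k^{2} \left(4 k^{3} + 2 k^{2} + 4 k + 1\right).

Ratio r(k) = (20*k**4 + 128*k**3 + 328*k**2 + 394*k + 185)/(20*k**4 + 48*k**3 + 64*k**2 + 42*k + 11).
A = 1, B = 1, C = k**4 + 12*k**3/5 + 16*k**2/5 + 21*k/10 + 11/20.
Need (1)·f(k+1) − (1)·f(k) = k**4 + 12*k**3/5 + 16*k**2/5 + 21*k/10 + 11/20.
From deg A=0, deg B=0, deg C=4: d=5.
Solving with deg f ≤ 5: f(k) = k**2*(4*k**3 + 2*k**2 + 4*k + 1)/20.
So s_k = (B(k−1)f/C)·t_k = (k**2*(4*k**3 + 2*k**2 + 4*k + 1)/(20*k**4 + 48*k**3 + 64*k**2 + 42*k + 11))·t_k = k**2*(4*k**3 + 2*k**2 + 4*k + 1).
Verify: 20*k**4 + 48*k**3 + 64*k**2 + 42*k + 11 matches t_k.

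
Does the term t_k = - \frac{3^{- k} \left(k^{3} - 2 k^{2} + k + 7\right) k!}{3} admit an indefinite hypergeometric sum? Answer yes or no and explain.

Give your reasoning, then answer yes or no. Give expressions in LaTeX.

Yes. s_k = 3^{- k} \left(- k^{2} + 2 k + 4\right) k!.

r(k) = (k**4 + 2*k**3 + k**2 + 7*k + 7)/(3*(k**3 - 2*k**2 + k + 7)) after simplifying.
Normal form (A,B,C) = (k/3 + 1/3, 1, k**3 - 2*k**2 + k + 7).
Key eq: (k/3 + 1/3)·f(k+1) = (1)·f(k) + (k**3 - 2*k**2 + k + 7).
From deg A=1, deg B=0, deg C=3: d=2.
Match coefficients ⇒ f(k) = 3*(k**2 - 2*k - 4).
Certificate R = B(k−1)f/C = 3*(k**2 - 2*k - 4)/(k**3 - 2*k**2 + k + 7) gives s_k = (-k**2 + 2*k + 4)*factorial(k)/3**k.
Check: Δs_k = -(k**3 - 2*k**2 + k + 7)*factorial(k)/(3*3**k). ✓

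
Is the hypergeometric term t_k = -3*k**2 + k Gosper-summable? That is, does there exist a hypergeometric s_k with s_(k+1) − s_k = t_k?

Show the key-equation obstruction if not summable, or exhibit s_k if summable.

Yes. s_k = k*(-k**2 + 2*k - 1).

r(k) = (-k + 3*(k + 1)**2 - 1)/(k*(3*k - 1)) after simplifying.
Gosper form: A/B · C(k+1)/C(k) with A=1, B=1, C=k**2 - k/3.
Need (1)·f(k+1) − (1)·f(k) = k**2 - k/3.
Degrees (0,0,2) ⇒ d ≤ 3.
Match coefficients ⇒ f(k) = k*(k - 1)**2/3.
Get s_k = R·t_k = k*(-k**2 + 2*k - 1) with R(k) = B(k−1)f(k)/C(k) = (k - 1)**2/(3*k - 1).
Δs = k*(1 - 3*k), as required.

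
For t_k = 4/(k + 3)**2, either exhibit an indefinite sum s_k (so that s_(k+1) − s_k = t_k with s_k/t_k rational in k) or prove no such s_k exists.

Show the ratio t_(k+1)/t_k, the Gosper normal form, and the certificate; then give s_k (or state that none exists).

none — t_k is not Gosper-summable

Compute t_(k+1)/t_k: get (k + 3)**2/(k + 4)**2.
A = k**2 + 6*k + 9, B = k**2 + 8*k + 16, C = 1.
Set up (k**2 + 6*k + 9)·f(k+1) − (k**2 + 6*k + 9)·f(k) − (1) = 0.
deg f ≤ 0 (via 2,2,0).
Write f(k) = c0. Then LHS − RHS = -1, requiring -1 = 0: contradictory. No certificate.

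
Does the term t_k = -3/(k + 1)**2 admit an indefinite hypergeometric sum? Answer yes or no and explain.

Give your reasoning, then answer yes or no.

No — the linear system for f has no solution.

t_(k+1)/t_k = (k + 1)**2/(k + 2)**2.
So A=k**2 + 2*k + 1 and B=k**2 + 4*k + 4, with C=1.
Set up (k**2 + 2*k + 1)·f(k+1) − (k**2 + 2*k + 1)·f(k) − (1) = 0.
Degrees (2,2,0) ⇒ d ≤ 0.
Generic f = c0 gives residual -1; -1 = 0 cannot hold, so t_k is not Gosper-summable.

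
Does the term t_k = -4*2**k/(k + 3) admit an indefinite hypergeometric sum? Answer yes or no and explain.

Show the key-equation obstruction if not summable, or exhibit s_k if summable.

No. Not Gosper-summable.

The ratio is 2*(k + 3)/(k + 4).
So A=2*k + 6 and B=k + 4, with C=1.
Set up (2*k + 6)·f(k+1) − (k + 3)·f(k) − (1) = 0.
From deg A=1, deg B=1, deg C=0: d=-1.
deg f ≤ -1 is impossible — no certificate.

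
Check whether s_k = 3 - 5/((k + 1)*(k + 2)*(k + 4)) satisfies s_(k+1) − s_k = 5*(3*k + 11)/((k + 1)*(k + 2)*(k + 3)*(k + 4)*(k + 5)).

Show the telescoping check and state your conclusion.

s_(k+1) = 3 - 5/((k + 2)*(k + 3)*(k + 5))
s_(k+1) − s_k = 5*(3*k + 11)/(k**5 + 15*k**4 + 85*k**3 + 225*k**2 + 274*k + 120)
(s_(k+1) − s_k) − t_k = 0

Valid — Δs_k = t_k.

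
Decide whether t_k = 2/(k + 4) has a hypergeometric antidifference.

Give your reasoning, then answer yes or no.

No — t_k has no hypergeometric antidifference.

Ratio r(k) = (k + 4)/(k + 5).
Factor: A=k + 4; B=k + 5; C=1.
Key eq: (k + 4)·f(k+1) = (k + 4)·f(k) + (1).
From deg A=1, deg B=1, deg C=0: d=0.
Write f(k) = c0. Then LHS − RHS = -1, requiring -1 = 0: contradictory. No certificate.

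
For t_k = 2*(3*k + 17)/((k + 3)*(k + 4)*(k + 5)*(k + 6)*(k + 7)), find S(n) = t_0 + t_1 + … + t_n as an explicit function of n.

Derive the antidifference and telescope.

S(n) = (n**3 + 16*n**2 + 83*n + 68)/(36*(n**3 + 16*n**2 + 83*n + 140))

Ratio r(k) = (k + 3)*(3*k + 20)/((k + 8)*(3*k + 17)).
So A=k + 3 and B=k + 8, with C=k + 17/3.
Set up (k + 3)·f(k+1) − (k + 7)·f(k) − (k + 17/3) = 0.
Bound: deg f ≤ 4.
Solving with deg f ≤ 4: f(k) = k*(k + 5)*(k**2 + 13*k + 54)/216.
R(k) = B(k−1)·f(k)/C(k) = k*(k + 5)*(k + 7)*(k**2 + 13*k + 54)/(72*(3*k + 17)); s_k = R·t_k = k*(k**2 + 13*k + 54)/(36*(k**3 + 13*k**2 + 54*k + 72)).
Verify: 2*(3*k + 17)/(k**5 + 25*k**4 + 245*k**3 + 1175*k**2 + 2754*k + 2520) matches t_k.
Σ_(k=0)^n t_k = s_(n+1) − s_(0) = ((n**3 + 16*n**2 + 83*n + 68)/(36*(n**3 + 16*n**2 + 83*n + 140))) − (0), i.e. (n**3 + 16*n**2 + 83*n + 68)/(36*(n**3 + 16*n**2 + 83*n + 140)).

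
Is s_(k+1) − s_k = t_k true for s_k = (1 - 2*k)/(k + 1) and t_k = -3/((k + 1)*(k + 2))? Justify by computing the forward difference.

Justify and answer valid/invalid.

s_(k+1) = (-2*k - 1)/(k + 2)
s_(k+1) − s_k = -3/(k**2 + 3*k + 2)
(s_(k+1) − s_k) − t_k = 0

Valid: the claim telescopes to t_k.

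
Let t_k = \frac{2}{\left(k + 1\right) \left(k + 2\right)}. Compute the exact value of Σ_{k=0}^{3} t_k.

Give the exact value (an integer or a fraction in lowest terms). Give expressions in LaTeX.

Ratio r(k) = (k + 1)/(k + 3).
Take A(k)=k + 1, B(k)=k + 3, C(k)=1.
Solve (k + 1)·f(k+1) − (k + 2)·f(k) = 1.
Bound: deg f ≤ 1.
Match coefficients ⇒ f(k) = k.
So s_k = (B(k−1)f/C)·t_k = (k*(k + 2))·t_k = 2*k/(k + 1).
Δs = 2/(k**2 + 3*k + 2), as required.
Telescoping: Σ = s_(4) − s_(0) = 8/5 − (0) = 8/5.

Σ = 8/5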